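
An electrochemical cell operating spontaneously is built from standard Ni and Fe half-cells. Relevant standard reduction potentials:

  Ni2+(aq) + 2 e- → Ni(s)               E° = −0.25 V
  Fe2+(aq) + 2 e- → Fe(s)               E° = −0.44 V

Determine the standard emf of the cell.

The Ni²⁺/Ni couple has the higher E°, so Ni ion is reduced (cathode) and Fe is oxidized (anode).
E°cell = E°(cathode) − E°(anode) = −0.25 − (−0.44) = +0.19 V.

+0.19 V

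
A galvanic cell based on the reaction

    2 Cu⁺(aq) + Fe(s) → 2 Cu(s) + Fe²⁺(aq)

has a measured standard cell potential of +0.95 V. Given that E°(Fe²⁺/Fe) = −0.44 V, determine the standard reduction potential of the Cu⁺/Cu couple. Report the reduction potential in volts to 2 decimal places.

+0.51 V

In the reaction as written the Cu⁺/Cu couple is reduced (cathode) and Fe²⁺/Fe is oxidized (anode), so E°cell = E°(Cu⁺/Cu) − E°(Fe²⁺/Fe).
E°(Cu⁺/Cu) = E°cell + E°(anode) = +0.95 + (−0.44) = +0.51 V.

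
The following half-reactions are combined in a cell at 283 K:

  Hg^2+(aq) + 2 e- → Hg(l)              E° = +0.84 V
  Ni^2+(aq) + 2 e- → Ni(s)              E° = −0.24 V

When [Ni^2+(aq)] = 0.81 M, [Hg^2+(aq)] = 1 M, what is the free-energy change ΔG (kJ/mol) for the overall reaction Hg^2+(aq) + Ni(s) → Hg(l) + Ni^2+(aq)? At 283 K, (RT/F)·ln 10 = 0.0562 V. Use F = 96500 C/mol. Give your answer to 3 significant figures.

−209 kJ/mol

With Hg²⁺/Hg reduced at the cathode, E°cell = +0.84 − (−0.24) = +1.08 V and n = 2.
Here Q = [Ni^2+(aq)] / [Hg^2+(aq)] = 0.81 (log Q = −0.092), giving E = +1.08 − (0.0562/2)·(−0.092) = +1.0826 V.
Then ΔG = −nFE = −2 × 96500 × +1.0826 J/mol = −209 kJ/mol.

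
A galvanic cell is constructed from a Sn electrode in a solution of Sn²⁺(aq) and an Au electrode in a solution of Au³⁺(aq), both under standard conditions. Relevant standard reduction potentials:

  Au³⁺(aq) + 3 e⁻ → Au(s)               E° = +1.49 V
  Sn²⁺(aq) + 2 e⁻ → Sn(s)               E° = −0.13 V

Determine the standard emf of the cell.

+1.62 V

The Au³⁺/Au couple has the higher E°, so Au ion is reduced (cathode) and Sn is oxidized (anode).
E°cell = E°(cathode) − E°(anode) = +1.49 − (−0.13) = +1.62 V.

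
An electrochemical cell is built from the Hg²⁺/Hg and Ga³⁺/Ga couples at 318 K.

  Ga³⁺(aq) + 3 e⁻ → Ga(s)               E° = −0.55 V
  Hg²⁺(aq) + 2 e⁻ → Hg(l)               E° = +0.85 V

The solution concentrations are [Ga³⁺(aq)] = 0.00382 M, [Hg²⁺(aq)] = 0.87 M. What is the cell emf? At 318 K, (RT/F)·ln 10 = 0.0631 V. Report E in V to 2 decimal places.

+1.45 V

The Hg²⁺/Hg couple has the more positive E°, so it is the cathode; Ga³⁺/Ga is the anode.
E°cell = +0.85 − (−0.55) = +1.40 V, with n = 6 electrons transferred.
The balanced reaction is 3 Hg²⁺(aq) + 2 Ga(s) → 3 Hg(l) + 2 Ga³⁺(aq), so Q = [Ga³⁺(aq)]^2 / [Hg²⁺(aq)]^3 = 2.22×10^−5 and log Q = −4.654.
E = E° − (0.0631/n)·log Q = +1.40 − (0.0631/6)(−4.654) = +1.45 V.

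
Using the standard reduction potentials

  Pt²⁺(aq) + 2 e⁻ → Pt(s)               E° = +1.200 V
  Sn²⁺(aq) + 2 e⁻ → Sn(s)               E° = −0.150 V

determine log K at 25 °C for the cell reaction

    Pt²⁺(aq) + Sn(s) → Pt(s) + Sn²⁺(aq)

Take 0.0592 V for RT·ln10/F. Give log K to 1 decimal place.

log K = 45.6

The Pt²⁺/Pt couple is reduced (cathode); E°cell = +1.200 − (−0.150) = +1.350 V with n = 2.
At equilibrium E = 0, so log K = nE°cell / 0.0592 = (2)(+1.350) / 0.0592 = 45.6.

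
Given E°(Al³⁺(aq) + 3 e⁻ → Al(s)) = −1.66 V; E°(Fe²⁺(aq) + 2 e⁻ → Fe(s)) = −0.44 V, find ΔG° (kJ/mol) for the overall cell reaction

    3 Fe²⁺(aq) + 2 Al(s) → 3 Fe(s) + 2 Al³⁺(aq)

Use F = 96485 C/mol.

−706 kJ/mol

In the reaction as written Fe²⁺(aq) is reduced, so the Fe²⁺/Fe couple is the cathode and Al³⁺/Al is the anode.
E°cell = −0.44 − (−1.66) = +1.22 V; balancing electrons gives n = 6.
ΔG° = −nFE°cell = −(6)(96485)(+1.22) J/mol = −706 kJ/mol.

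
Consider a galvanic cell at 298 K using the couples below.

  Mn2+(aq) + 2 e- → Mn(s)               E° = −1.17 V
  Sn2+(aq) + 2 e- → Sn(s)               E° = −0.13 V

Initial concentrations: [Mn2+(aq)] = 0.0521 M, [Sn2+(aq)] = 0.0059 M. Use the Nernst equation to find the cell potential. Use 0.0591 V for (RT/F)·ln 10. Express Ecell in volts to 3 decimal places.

+1.012 V

Since E°(Sn²⁺/Sn) > E°(Mn²⁺/Mn), Sn²⁺/Sn serves as the cathode.
E°cell = E°cat − E°an = −0.13 − (−1.17) = +1.04 V; n = 2.
For the overall reaction Sn2+(aq) + Mn(s) → Sn(s) + Mn2+(aq), Q = [Mn2+(aq)] / [Sn2+(aq)] = 8.83, giving log Q = 0.946.
E = E° − (0.0591/n)·log Q = +1.04 − (0.0591/2)(0.946) = +1.012 V.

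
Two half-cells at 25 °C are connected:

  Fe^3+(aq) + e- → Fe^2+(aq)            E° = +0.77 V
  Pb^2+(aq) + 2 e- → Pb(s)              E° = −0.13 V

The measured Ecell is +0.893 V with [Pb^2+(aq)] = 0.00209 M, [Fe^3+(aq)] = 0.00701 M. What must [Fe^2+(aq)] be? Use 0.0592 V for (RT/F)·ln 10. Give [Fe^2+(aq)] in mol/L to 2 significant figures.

0.20 M

Fe³⁺/Fe²⁺ is the cathode (higher E°); E°cell = +0.77 − (−0.13) = +0.90 V with n = 2.
From the Nernst equation, log Q = n(E° − E)/0.0592 = 2·(+0.90 − (+0.893))/0.0592 = 0.236.
The balanced reaction is 2 Fe^3+(aq) + Pb(s) → 2 Fe^2+(aq) + Pb^2+(aq), so Q = ([Fe^2+(aq)]^2·[Pb^2+(aq)]) / [Fe^3+(aq)]^2.
Substituting the known concentrations and solving, log [Fe^2+(aq)] = −0.696 and [Fe^2+(aq)] = 0.20 M.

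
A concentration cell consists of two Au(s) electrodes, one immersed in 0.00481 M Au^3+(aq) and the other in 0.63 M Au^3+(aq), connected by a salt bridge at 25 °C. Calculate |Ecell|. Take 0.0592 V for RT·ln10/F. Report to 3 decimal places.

For a concentration cell E°cell = 0, since both electrodes use the same couple.
The compartment with the higher Au^3+(aq) concentration (0.63 M) acts as the cathode; ions are reduced there and produced at the dilute (0.00481 M) anode.
With n = 3, Ecell = −(0.0592/3)·log([dilute]/[conc]) = −(0.0592/3)·log(0.00481/0.63) = +0.042 V.

0.042 V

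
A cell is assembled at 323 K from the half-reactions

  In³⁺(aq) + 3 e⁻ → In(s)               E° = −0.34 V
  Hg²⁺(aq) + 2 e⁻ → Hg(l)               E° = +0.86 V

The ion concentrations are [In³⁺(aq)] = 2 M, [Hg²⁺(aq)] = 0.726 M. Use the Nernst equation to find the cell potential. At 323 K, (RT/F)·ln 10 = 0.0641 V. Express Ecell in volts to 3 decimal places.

The Hg²⁺/Hg couple has the more positive E°, so it is the cathode; In³⁺/In is the anode.
E°cell = +0.86 − (−0.34) = +1.20 V, with n = 6 electrons transferred.
The balanced reaction is 3 Hg²⁺(aq) + 2 In(s) → 3 Hg(l) + 2 In³⁺(aq), so Q = [In³⁺(aq)]^2 / [Hg²⁺(aq)]^3 = 10.5 and log Q = 1.019.
By the Nernst equation, E = +1.20 − (0.0641/6)·(1.019) = +1.189 V.

+1.189 V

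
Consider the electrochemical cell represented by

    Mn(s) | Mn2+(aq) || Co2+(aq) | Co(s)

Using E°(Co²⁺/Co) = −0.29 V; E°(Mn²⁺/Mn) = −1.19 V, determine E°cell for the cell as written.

+0.90 V

By convention the left-hand electrode in cell notation is the anode (oxidation) and the right-hand electrode is the cathode (reduction).
E°cell = E°(right) − E°(left) = −0.29 − (−1.19) = +0.90 V.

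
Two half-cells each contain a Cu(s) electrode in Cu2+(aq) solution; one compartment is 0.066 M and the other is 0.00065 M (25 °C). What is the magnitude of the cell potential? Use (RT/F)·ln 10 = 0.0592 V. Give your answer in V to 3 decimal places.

For a concentration cell E°cell = 0, since both electrodes use the same couple.
The compartment with the higher Cu2+(aq) concentration (0.066 M) acts as the cathode; ions are reduced there and produced at the dilute (0.00065 M) anode.
With n = 2, Ecell = −(0.0592/2)·log([dilute]/[conc]) = −(0.0592/2)·log(0.00065/0.066) = +0.059 V.

0.059 V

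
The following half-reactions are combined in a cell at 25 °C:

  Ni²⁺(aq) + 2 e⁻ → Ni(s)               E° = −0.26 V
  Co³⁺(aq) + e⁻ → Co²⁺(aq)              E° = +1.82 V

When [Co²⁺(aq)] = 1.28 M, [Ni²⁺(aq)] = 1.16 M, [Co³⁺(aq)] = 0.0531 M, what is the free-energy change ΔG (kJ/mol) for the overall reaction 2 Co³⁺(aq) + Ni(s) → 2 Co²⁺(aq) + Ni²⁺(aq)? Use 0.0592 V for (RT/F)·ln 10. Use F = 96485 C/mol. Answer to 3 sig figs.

E°cell = +1.82 − (−0.26) = +2.08 V; the balanced reaction transfers n = 2 electrons.
Here Q = ([Co²⁺(aq)]^2·[Ni²⁺(aq)]) / [Co³⁺(aq)]^2 = 674 (log Q = 2.829), giving E = +2.08 − (0.0592/2)·(2.829) = +1.9963 V.
Finally ΔG = −nFE = −(2)(96485 C/mol)(+1.9963 V) = −385 kJ/mol.

−385 kJ/mol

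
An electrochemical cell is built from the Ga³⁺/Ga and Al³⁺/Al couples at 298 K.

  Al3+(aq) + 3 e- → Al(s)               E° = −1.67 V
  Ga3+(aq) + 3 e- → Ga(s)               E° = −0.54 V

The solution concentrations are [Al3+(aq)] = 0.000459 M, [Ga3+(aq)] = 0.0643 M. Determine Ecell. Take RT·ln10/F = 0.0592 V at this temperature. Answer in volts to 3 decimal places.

+1.172 V

Since E°(Ga³⁺/Ga) > E°(Al³⁺/Al), Ga³⁺/Ga serves as the cathode.
E°cell = −0.54 − (−1.67) = +1.13 V, with n = 3 electrons transferred.
The balanced reaction is Ga3+(aq) + Al(s) → Ga(s) + Al3+(aq), so Q = [Al3+(aq)] / [Ga3+(aq)] = 0.00714 and log Q = −2.146.
Applying E = E° − (RT ln10/nF)·log Q gives +1.13 − (0.0592/3)(−2.146) = +1.172 V.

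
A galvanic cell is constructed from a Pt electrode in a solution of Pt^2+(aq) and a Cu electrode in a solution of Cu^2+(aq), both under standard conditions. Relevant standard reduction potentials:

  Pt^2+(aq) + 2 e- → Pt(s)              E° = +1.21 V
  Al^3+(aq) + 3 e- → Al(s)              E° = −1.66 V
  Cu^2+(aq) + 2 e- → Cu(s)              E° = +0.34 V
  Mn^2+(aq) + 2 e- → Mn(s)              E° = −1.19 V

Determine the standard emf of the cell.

Of the two couples in this cell, the one with the more positive reduction potential is reduced at the cathode: here that is Pt²⁺/Pt (+1.21 V); Cu²⁺/Cu (+0.34 V) is the anode.
E°cell = E°(cathode) − E°(anode) = +1.21 − (+0.34) = +0.87 V.

+0.87 V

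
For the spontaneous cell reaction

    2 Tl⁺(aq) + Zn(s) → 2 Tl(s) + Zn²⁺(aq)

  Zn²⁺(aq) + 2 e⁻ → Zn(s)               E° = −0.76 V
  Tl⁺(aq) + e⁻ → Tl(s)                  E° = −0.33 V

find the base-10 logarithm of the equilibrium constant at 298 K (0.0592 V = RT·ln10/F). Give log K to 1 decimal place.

log K = 14.5

The Tl⁺/Tl couple is reduced (cathode); E°cell = −0.33 − (−0.76) = +0.43 V with n = 2.
At equilibrium E = 0, so log K = nE°cell / 0.0592 = (2)(+0.43) / 0.0592 = 14.5.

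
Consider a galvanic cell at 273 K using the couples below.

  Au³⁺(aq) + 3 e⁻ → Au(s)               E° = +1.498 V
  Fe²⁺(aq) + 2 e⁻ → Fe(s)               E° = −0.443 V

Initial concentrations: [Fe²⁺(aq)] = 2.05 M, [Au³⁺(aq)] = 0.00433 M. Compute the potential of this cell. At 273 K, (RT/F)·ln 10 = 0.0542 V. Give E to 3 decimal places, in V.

Au³⁺/Au is reduced (cathode, E° = +1.498 V) and Fe²⁺/Fe is oxidized (anode).
E°cell = E°cat − E°an = +1.498 − (−0.443) = +1.941 V; n = 6.
The balanced reaction is 2 Au³⁺(aq) + 3 Fe(s) → 2 Au(s) + 3 Fe²⁺(aq), so Q = [Fe²⁺(aq)]^3 / [Au³⁺(aq)]^2 = 4.6×10^5 and log Q = 5.662.
By the Nernst equation, E = +1.941 − (0.0542/6)·(5.662) = +1.890 V.

+1.890 V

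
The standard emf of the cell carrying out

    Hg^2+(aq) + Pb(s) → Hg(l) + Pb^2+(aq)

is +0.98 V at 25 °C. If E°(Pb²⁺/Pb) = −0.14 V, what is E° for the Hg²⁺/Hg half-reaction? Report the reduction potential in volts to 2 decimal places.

In the reaction as written the Hg²⁺/Hg couple is reduced (cathode) and Pb²⁺/Pb is oxidized (anode), so E°cell = E°(Hg²⁺/Hg) − E°(Pb²⁺/Pb).
E°(Hg²⁺/Hg) = E°cell + E°(anode) = +0.98 + (−0.14) = +0.84 V.

+0.84 V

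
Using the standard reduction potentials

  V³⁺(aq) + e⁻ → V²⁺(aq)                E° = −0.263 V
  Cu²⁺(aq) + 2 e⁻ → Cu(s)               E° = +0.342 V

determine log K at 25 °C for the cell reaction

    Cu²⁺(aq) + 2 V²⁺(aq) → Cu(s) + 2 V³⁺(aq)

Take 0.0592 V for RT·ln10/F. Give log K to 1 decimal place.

log K = 20.4

The Cu²⁺/Cu couple is reduced (cathode); E°cell = +0.342 − (−0.263) = +0.605 V with n = 2.
At equilibrium E = 0, so log K = nE°cell / 0.0592 = (2)(+0.605) / 0.0592 = 20.4.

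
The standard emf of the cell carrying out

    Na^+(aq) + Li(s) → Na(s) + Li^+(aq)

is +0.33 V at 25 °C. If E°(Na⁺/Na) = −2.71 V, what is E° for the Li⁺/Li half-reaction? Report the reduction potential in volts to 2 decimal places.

In the reaction as written the Na⁺/Na couple is reduced (cathode) and Li⁺/Li is oxidized (anode), so E°cell = E°(Na⁺/Na) − E°(Li⁺/Li).
E°(Li⁺/Li) = E°(cathode) − E°cell = −2.71 − (+0.33) = −3.04 V.

−3.04 V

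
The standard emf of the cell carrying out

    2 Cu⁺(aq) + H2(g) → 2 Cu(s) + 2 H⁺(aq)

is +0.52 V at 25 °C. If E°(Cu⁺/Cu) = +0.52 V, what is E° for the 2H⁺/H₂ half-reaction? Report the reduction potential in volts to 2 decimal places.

In the reaction as written the Cu⁺/Cu couple is reduced (cathode) and 2H⁺/H₂ is oxidized (anode), so E°cell = E°(Cu⁺/Cu) − E°(2H⁺/H₂).
E°(2H⁺/H₂) = E°(cathode) − E°cell = +0.52 − (+0.52) = +0.00 V.

+0.00 V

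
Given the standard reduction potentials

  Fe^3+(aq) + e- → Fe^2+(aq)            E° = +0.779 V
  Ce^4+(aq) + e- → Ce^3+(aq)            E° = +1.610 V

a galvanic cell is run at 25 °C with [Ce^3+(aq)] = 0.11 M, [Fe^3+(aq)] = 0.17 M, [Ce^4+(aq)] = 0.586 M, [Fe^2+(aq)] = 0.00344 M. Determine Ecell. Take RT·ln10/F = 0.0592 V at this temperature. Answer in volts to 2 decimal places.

The Ce⁴⁺/Ce³⁺ couple has the more positive E°, so it is the cathode; Fe³⁺/Fe²⁺ is the anode.
E°cell = +1.610 − (+0.779) = +0.831 V, with n = 1 electron transferred.
For the overall reaction Ce^4+(aq) + Fe^2+(aq) → Ce^3+(aq) + Fe^3+(aq), Q = ([Ce^3+(aq)]·[Fe^3+(aq)]) / ([Ce^4+(aq)]·[Fe^2+(aq)]) = 9.28, giving log Q = 0.967.
E = E° − (0.0592/n)·log Q = +0.831 − (0.0592/1)(0.967) = +0.77 V.

+0.77 V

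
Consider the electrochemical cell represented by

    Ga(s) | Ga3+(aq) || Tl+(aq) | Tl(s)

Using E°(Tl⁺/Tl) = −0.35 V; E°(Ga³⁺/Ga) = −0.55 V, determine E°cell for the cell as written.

By convention the left-hand electrode in cell notation is the anode (oxidation) and the right-hand electrode is the cathode (reduction).
E°cell = E°(right) − E°(left) = −0.35 − (−0.55) = +0.20 V.

+0.20 V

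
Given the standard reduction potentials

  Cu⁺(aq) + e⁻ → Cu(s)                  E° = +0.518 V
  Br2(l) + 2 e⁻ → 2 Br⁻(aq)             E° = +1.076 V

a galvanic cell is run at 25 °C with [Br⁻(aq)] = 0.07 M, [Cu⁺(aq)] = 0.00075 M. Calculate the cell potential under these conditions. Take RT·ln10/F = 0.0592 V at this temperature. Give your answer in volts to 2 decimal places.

+0.81 V

Br₂/Br⁻ is reduced (cathode, E° = +1.076 V) and Cu⁺/Cu is oxidized (anode).
The standard potential is +1.076 − (+0.518) = +0.558 V and the balanced reaction transfers n = 2 electrons.
For the overall reaction Br2(l) + 2 Cu(s) → 2 Br⁻(aq) + 2 Cu⁺(aq), Q = [Br⁻(aq)]^2·[Cu⁺(aq)]^2 = 2.76×10^−9, giving log Q = −8.560.
By the Nernst equation, E = +0.558 − (0.0592/2)·(−8.560) = +0.81 V.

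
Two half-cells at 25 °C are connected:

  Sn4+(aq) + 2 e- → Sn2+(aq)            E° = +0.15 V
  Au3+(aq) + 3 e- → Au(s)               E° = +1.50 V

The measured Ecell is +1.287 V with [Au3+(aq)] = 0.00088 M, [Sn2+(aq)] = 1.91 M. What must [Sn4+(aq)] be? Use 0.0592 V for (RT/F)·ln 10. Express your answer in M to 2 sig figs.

2.4 M

Au³⁺/Au is the cathode (higher E°); E°cell = +1.50 − (+0.15) = +1.35 V with n = 6.
Since E = E° − (0.0592/n)·log Q, log Q = n(E° − E)/0.0592 = 6.385.
Balancing electrons gives 2 Au3+(aq) + 3 Sn2+(aq) → 2 Au(s) + 3 Sn4+(aq); thus Q = [Sn4+(aq)]^3 / ([Au3+(aq)]^2·[Sn2+(aq)]^3).
Solving for the unknown gives log [Sn4+(aq)] = 0.372, so [Sn4+(aq)] ≈ 2.4 M.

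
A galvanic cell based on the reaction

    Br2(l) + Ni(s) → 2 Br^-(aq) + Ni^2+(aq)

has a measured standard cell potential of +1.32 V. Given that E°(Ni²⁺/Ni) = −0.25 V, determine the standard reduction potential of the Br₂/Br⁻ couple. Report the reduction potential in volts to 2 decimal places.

In the reaction as written the Br₂/Br⁻ couple is reduced (cathode) and Ni²⁺/Ni is oxidized (anode), so E°cell = E°(Br₂/Br⁻) − E°(Ni²⁺/Ni).
E°(Br₂/Br⁻) = E°cell + E°(anode) = +1.32 + (−0.25) = +1.07 V.

+1.07 V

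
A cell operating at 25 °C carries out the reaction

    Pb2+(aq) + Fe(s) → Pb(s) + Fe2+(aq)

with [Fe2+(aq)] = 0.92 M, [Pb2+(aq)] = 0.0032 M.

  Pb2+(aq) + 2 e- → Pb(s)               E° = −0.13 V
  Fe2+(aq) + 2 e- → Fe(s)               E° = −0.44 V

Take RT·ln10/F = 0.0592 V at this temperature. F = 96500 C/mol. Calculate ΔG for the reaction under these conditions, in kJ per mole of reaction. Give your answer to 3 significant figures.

−45.8 kJ/mol

With Pb²⁺/Pb reduced at the cathode, E°cell = −0.13 − (−0.44) = +0.31 V and n = 2.
The reaction quotient is [Fe2+(aq)] / [Pb2+(aq)] = 288; by Nernst, E = +0.31 − (0.0592/2)(2.459) = +0.2372 V.
Finally ΔG = −nFE = −(2)(96500 C/mol)(+0.2372 V) = −45.8 kJ/mol.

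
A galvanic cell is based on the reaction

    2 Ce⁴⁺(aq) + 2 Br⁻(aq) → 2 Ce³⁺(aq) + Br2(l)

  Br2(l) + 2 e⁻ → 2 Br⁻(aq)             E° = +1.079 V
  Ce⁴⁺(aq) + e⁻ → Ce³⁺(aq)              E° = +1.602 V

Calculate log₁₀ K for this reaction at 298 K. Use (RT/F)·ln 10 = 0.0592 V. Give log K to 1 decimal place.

log K = 17.7

The Ce⁴⁺/Ce³⁺ couple is reduced (cathode); E°cell = +1.602 − (+1.079) = +0.523 V with n = 2.
At equilibrium E = 0, so log K = nE°cell / 0.0592 = (2)(+0.523) / 0.0592 = 17.7.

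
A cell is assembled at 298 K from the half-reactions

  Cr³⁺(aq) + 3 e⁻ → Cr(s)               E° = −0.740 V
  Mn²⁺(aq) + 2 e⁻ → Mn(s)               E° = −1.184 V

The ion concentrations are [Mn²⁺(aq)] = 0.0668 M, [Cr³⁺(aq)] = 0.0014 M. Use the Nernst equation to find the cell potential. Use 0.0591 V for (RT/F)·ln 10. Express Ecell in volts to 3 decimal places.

+0.423 V

Since E°(Cr³⁺/Cr) > E°(Mn²⁺/Mn), Cr³⁺/Cr serves as the cathode.
The standard potential is −0.740 − (−1.184) = +0.444 V and the balanced reaction transfers n = 6 electrons.
Balancing gives 2 Cr³⁺(aq) + 3 Mn(s) → 2 Cr(s) + 3 Mn²⁺(aq); hence Q = [Mn²⁺(aq)]^3 / [Cr³⁺(aq)]^2 = 152 (log Q = 2.182).
Applying E = E° − (RT ln10/nF)·log Q gives +0.444 − (0.0591/6)(2.182) = +0.423 V.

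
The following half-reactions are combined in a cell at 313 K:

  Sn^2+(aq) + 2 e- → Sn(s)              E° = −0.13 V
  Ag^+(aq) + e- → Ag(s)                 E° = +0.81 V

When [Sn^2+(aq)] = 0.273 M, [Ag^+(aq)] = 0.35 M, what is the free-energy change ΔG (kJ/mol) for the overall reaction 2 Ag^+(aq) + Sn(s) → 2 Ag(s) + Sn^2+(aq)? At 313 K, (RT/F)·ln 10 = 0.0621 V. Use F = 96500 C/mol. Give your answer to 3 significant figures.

The standard cell potential is +0.81 − (−0.13) = +0.94 V, with n = 2 electrons in the balanced equation.
The reaction quotient is [Sn^2+(aq)] / [Ag^+(aq)]^2 = 2.23; by Nernst, E = +0.94 − (0.0621/2)(0.348) = +0.9292 V.
Finally ΔG = −nFE = −(2)(96500 C/mol)(+0.9292 V) = −179 kJ/mol.

−179 kJ/mol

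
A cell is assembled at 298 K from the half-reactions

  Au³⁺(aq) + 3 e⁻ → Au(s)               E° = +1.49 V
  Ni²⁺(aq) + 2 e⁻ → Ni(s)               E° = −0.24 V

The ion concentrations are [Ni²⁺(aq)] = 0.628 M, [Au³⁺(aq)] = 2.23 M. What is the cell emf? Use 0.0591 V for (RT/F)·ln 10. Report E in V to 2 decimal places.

+1.74 V

The Au³⁺/Au couple has the more positive E°, so it is the cathode; Ni²⁺/Ni is the anode.
E°cell = +1.49 − (−0.24) = +1.73 V, with n = 6 electrons transferred.
Balancing gives 2 Au³⁺(aq) + 3 Ni(s) → 2 Au(s) + 3 Ni²⁺(aq); hence Q = [Ni²⁺(aq)]^3 / [Au³⁺(aq)]^2 = 0.0498 (log Q = −1.303).
By the Nernst equation, E = +1.73 − (0.0591/6)·(−1.303) = +1.74 V.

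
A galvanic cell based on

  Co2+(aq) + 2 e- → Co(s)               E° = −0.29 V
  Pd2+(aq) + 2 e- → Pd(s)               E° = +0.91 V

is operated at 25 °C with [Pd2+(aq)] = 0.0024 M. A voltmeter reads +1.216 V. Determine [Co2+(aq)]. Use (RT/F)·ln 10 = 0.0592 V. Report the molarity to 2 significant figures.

0.00069 M

The Pd²⁺/Pd couple has the larger reduction potential, so it is the cathode: E°cell = +0.91 − (−0.29) = +1.20 V and n = 2.
From the Nernst equation, log Q = n(E° − E)/0.0592 = 2·(+1.20 − (+1.216))/0.0592 = −0.541.
For Pd2+(aq) + Co(s) → Pd(s) + Co2+(aq), the reaction quotient is Q = [Co2+(aq)] / [Pd2+(aq)].
Isolating [Co2+(aq)] in Q = 10^{−0.541} yields log [Co2+(aq)] = −3.161, i.e. 0.00069 M.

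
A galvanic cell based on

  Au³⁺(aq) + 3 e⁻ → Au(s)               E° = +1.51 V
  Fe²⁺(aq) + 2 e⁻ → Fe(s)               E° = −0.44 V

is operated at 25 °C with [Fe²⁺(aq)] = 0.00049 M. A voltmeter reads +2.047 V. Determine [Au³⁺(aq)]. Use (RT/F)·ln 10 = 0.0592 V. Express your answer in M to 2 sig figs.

0.89 M

With Au³⁺/Au at the cathode and Fe²⁺/Fe at the anode, E°cell = +1.51 − (−0.44) = +1.95 V (n = 6).
Since E = E° − (0.0592/n)·log Q, log Q = n(E° − E)/0.0592 = −9.831.
The balanced reaction is 2 Au³⁺(aq) + 3 Fe(s) → 2 Au(s) + 3 Fe²⁺(aq), so Q = [Fe²⁺(aq)]^3 / [Au³⁺(aq)]^2.
Solving for the unknown gives log [Au³⁺(aq)] = −0.049, so [Au³⁺(aq)] ≈ 0.89 M.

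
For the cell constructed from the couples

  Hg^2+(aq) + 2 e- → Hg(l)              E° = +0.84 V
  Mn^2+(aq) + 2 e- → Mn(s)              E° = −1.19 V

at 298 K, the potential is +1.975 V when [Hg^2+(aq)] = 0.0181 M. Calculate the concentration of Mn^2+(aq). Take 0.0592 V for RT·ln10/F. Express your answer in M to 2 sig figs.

1.3 M

With Hg²⁺/Hg at the cathode and Mn²⁺/Mn at the anode, E°cell = +0.84 − (−1.19) = +2.03 V (n = 2).
Rearranging E = E° − (0.0592/n)·log Q gives log Q = 2(+2.03 − (+1.975))/0.0592 = 1.858.
The balanced reaction is Hg^2+(aq) + Mn(s) → Hg(l) + Mn^2+(aq), so Q = [Mn^2+(aq)] / [Hg^2+(aq)].
Solving for the unknown gives log [Mn^2+(aq)] = 0.116, so [Mn^2+(aq)] ≈ 1.3 M.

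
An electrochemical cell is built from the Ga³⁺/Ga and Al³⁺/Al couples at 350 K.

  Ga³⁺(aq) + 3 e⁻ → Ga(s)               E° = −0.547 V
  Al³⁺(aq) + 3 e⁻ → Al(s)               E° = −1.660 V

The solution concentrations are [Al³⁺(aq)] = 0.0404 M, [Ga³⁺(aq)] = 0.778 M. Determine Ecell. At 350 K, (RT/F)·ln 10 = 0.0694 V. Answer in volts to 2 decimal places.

The Ga³⁺/Ga couple has the more positive E°, so it is the cathode; Al³⁺/Al is the anode.
E°cell = E°cat − E°an = −0.547 − (−1.660) = +1.113 V; n = 3.
The balanced reaction is Ga³⁺(aq) + Al(s) → Ga(s) + Al³⁺(aq), so Q = [Al³⁺(aq)] / [Ga³⁺(aq)] = 0.0519 and log Q = −1.285.
E = E° − (0.0694/n)·log Q = +1.113 − (0.0694/3)(−1.285) = +1.14 V.

+1.14 V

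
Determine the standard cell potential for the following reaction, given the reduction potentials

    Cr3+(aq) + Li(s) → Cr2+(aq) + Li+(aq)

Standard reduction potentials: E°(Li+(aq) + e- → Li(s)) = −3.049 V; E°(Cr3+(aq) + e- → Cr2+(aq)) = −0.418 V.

Cr3+(aq) gains electrons, so the Cr³⁺/Cr²⁺ couple is the cathode; the Li⁺/Li couple is the anode.
E°cell = E°(cathode) − E°(anode) = −0.418 − (−3.049) = +2.631 V.

+2.631 V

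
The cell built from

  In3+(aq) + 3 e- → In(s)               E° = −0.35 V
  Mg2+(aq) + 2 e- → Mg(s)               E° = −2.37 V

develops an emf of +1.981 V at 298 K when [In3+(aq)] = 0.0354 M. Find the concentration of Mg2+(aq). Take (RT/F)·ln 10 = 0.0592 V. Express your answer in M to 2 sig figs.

With In³⁺/In at the cathode and Mg²⁺/Mg at the anode, E°cell = −0.35 − (−2.37) = +2.02 V (n = 6).
Rearranging E = E° − (0.0592/n)·log Q gives log Q = 6(+2.02 − (+1.981))/0.0592 = 3.953.
The balanced reaction is 2 In3+(aq) + 3 Mg(s) → 2 In(s) + 3 Mg2+(aq), so Q = [Mg2+(aq)]^3 / [In3+(aq)]^2.
Solving for the unknown gives log [Mg2+(aq)] = 0.350, so [Mg2+(aq)] ≈ 2.2 M.

2.2 M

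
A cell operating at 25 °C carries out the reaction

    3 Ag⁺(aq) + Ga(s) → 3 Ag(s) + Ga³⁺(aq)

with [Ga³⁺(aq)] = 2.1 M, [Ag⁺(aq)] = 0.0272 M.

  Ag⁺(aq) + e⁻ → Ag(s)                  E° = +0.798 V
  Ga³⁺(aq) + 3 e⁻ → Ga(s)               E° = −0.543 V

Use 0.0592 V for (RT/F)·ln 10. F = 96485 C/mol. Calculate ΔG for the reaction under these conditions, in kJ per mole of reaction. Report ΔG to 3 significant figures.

With Ag⁺/Ag reduced at the cathode, E°cell = +0.798 − (−0.543) = +1.341 V and n = 3.
The reaction quotient is [Ga³⁺(aq)] / [Ag⁺(aq)]^3 = 1.04×10^5; by Nernst, E = +1.341 − (0.0592/3)(5.019) = +1.2420 V.
Then ΔG = −nFE = −3 × 96485 × +1.2420 J/mol = −360 kJ/mol.

−360 kJ/mol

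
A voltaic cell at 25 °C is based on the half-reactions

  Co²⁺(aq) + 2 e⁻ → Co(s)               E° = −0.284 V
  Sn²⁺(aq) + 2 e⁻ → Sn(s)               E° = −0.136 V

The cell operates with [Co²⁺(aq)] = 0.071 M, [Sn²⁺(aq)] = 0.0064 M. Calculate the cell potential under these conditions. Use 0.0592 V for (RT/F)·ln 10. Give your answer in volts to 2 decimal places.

Since E°(Sn²⁺/Sn) > E°(Co²⁺/Co), Sn²⁺/Sn serves as the cathode.
E°cell = E°cat − E°an = −0.136 − (−0.284) = +0.148 V; n = 2.
Balancing gives Sn²⁺(aq) + Co(s) → Sn(s) + Co²⁺(aq); hence Q = [Co²⁺(aq)] / [Sn²⁺(aq)] = 11.1 (log Q = 1.045).
By the Nernst equation, E = +0.148 − (0.0592/2)·(1.045) = +0.12 V.

+0.12 V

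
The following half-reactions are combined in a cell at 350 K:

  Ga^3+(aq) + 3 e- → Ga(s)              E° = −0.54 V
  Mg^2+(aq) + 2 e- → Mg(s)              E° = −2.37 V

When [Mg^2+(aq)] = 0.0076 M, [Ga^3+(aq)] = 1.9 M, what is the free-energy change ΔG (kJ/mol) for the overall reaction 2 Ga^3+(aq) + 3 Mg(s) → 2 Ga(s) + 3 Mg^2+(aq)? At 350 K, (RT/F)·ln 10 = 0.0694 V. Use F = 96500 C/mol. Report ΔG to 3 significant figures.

With Ga³⁺/Ga reduced at the cathode, E°cell = −0.54 − (−2.37) = +1.83 V and n = 6.
The reaction quotient is [Mg^2+(aq)]^3 / [Ga^3+(aq)]^2 = 1.22×10^−7; by Nernst, E = +1.83 − (0.0694/6)(−6.915) = +1.9100 V.
ΔG = −nFE = −(6)(96500)(+1.9100) J/mol = −1110 kJ/mol.

−1110 kJ/mol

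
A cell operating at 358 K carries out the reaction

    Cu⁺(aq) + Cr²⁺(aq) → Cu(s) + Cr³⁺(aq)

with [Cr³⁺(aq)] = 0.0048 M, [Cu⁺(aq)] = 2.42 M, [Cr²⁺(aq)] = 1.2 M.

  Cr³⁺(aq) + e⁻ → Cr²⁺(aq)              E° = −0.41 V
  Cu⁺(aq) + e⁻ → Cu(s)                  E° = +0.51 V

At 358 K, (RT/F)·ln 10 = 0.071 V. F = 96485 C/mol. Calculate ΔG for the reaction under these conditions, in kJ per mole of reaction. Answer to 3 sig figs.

E°cell = +0.51 − (−0.41) = +0.92 V; the balanced reaction transfers n = 1 electron.
The reaction quotient is [Cr³⁺(aq)] / ([Cu⁺(aq)]·[Cr²⁺(aq)]) = 0.00165; by Nernst, E = +0.92 − (0.071/1)(−2.782) = +1.1175 V.
ΔG = −nFE = −(1)(96485)(+1.1175) J/mol = −108 kJ/mol.

−108 kJ/mol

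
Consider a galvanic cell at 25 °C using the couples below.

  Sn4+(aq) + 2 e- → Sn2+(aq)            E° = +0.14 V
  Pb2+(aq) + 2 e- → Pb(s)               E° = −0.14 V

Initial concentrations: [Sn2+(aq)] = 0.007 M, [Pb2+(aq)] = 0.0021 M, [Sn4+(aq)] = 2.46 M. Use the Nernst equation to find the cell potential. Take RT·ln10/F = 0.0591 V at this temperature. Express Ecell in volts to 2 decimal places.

Sn⁴⁺/Sn²⁺ is reduced (cathode, E° = +0.14 V) and Pb²⁺/Pb is oxidized (anode).
E°cell = E°cat − E°an = +0.14 − (−0.14) = +0.28 V; n = 2.
Balancing gives Sn4+(aq) + Pb(s) → Sn2+(aq) + Pb2+(aq); hence Q = ([Sn2+(aq)]·[Pb2+(aq)]) / [Sn4+(aq)] = 5.98×10^−6 (log Q = −5.224).
E = E° − (0.0591/n)·log Q = +0.28 − (0.0591/2)(−5.224) = +0.43 V.

+0.43 V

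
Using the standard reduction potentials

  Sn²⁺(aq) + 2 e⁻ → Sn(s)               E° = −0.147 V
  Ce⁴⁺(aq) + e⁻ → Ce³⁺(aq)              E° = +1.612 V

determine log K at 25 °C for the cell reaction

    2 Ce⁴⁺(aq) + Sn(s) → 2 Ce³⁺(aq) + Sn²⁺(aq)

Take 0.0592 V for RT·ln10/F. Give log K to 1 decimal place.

The Ce⁴⁺/Ce³⁺ couple is reduced (cathode); E°cell = +1.612 − (−0.147) = +1.759 V with n = 2.
At equilibrium E = 0, so log K = nE°cell / 0.0592 = (2)(+1.759) / 0.0592 = 59.4.

log K = 59.4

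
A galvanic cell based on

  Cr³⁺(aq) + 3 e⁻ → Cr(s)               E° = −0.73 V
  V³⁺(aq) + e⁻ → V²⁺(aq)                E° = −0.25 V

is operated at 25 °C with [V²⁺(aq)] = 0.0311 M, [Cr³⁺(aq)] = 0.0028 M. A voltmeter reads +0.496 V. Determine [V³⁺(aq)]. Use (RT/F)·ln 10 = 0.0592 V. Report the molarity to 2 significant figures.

0.0082 M

With V³⁺/V²⁺ at the cathode and Cr³⁺/Cr at the anode, E°cell = −0.25 − (−0.73) = +0.48 V (n = 3).
Rearranging E = E° − (0.0592/n)·log Q gives log Q = 3(+0.48 − (+0.496))/0.0592 = −0.811.
The balanced reaction is 3 V³⁺(aq) + Cr(s) → 3 V²⁺(aq) + Cr³⁺(aq), so Q = ([V²⁺(aq)]^3·[Cr³⁺(aq)]) / [V³⁺(aq)]^3.
Solving for the unknown gives log [V³⁺(aq)] = −2.088, so [V³⁺(aq)] ≈ 0.0082 M.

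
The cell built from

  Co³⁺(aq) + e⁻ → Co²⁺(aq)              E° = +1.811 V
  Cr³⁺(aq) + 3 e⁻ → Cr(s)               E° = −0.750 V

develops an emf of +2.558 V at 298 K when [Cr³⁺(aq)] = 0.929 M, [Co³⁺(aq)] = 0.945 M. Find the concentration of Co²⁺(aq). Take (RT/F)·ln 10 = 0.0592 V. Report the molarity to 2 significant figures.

1.1 M

With Co³⁺/Co²⁺ at the cathode and Cr³⁺/Cr at the anode, E°cell = +1.811 − (−0.750) = +2.561 V (n = 3).
Rearranging E = E° − (0.0592/n)·log Q gives log Q = 3(+2.561 − (+2.558))/0.0592 = 0.152.
The balanced reaction is 3 Co³⁺(aq) + Cr(s) → 3 Co²⁺(aq) + Cr³⁺(aq), so Q = ([Co²⁺(aq)]^3·[Cr³⁺(aq)]) / [Co³⁺(aq)]^3.
Solving for the unknown gives log [Co²⁺(aq)] = 0.037, so [Co²⁺(aq)] ≈ 1.1 M.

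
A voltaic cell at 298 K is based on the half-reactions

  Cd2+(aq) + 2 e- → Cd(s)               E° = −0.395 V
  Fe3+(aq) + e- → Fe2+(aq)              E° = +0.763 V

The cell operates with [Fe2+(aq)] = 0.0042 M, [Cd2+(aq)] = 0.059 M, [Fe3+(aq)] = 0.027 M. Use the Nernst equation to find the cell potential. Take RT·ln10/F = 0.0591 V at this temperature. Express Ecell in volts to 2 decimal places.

+1.24 V

Fe³⁺/Fe²⁺ is reduced (cathode, E° = +0.763 V) and Cd²⁺/Cd is oxidized (anode).
The standard potential is +0.763 − (−0.395) = +1.158 V and the balanced reaction transfers n = 2 electrons.
The balanced reaction is 2 Fe3+(aq) + Cd(s) → 2 Fe2+(aq) + Cd2+(aq), so Q = ([Fe2+(aq)]^2·[Cd2+(aq)]) / [Fe3+(aq)]^2 = 0.00143 and log Q = −2.845.
By the Nernst equation, E = +1.158 − (0.0591/2)·(−2.845) = +1.24 V.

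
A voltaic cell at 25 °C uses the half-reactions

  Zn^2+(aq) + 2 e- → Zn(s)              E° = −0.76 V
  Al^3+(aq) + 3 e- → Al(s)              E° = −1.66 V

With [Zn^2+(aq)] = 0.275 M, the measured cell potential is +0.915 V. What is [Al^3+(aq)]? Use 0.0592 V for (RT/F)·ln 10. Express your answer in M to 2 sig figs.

The Zn²⁺/Zn couple has the larger reduction potential, so it is the cathode: E°cell = −0.76 − (−1.66) = +0.90 V and n = 6.
Since E = E° − (0.0592/n)·log Q, log Q = n(E° − E)/0.0592 = −1.520.
The balanced reaction is 3 Zn^2+(aq) + 2 Al(s) → 3 Zn(s) + 2 Al^3+(aq), so Q = [Al^3+(aq)]^2 / [Zn^2+(aq)]^3.
Substituting the known concentrations and solving, log [Al^3+(aq)] = −1.601 and [Al^3+(aq)] = 0.025 M.

0.025 M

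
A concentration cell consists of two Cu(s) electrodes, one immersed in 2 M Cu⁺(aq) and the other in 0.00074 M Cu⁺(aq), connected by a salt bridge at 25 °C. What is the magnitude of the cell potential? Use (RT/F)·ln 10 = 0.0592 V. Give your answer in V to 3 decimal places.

For a concentration cell E°cell = 0, since both electrodes use the same couple.
The compartment with the higher Cu⁺(aq) concentration (2 M) acts as the cathode; ions are reduced there and produced at the dilute (0.00074 M) anode.
With n = 1, Ecell = −(0.0592/1)·log([dilute]/[conc]) = −(0.0592/1)·log(0.00074/2) = +0.203 V.

0.203 V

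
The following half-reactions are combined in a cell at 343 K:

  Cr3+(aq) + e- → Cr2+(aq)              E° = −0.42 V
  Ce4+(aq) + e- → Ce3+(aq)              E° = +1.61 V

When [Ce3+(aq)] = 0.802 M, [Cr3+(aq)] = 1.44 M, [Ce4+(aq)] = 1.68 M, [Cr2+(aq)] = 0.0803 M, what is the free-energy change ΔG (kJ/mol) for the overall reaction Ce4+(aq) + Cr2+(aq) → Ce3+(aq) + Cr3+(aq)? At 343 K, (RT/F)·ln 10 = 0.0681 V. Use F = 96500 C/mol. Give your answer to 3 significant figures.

The standard cell potential is +1.61 − (−0.42) = +2.03 V, with n = 1 electron in the balanced equation.
The reaction quotient is ([Ce3+(aq)]·[Cr3+(aq)]) / ([Ce4+(aq)]·[Cr2+(aq)]) = 8.56; by Nernst, E = +2.03 − (0.0681/1)(0.933) = +1.9665 V.
Finally ΔG = −nFE = −(1)(96500 C/mol)(+1.9665 V) = −190 kJ/mol.

−190 kJ/mol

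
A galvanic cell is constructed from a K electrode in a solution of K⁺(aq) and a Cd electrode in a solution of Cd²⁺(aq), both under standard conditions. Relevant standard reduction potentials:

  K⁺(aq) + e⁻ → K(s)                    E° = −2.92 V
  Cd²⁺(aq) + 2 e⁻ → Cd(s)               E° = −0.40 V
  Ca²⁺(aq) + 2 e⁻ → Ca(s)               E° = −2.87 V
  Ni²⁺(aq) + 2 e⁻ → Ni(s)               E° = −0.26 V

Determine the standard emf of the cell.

The Cd²⁺/Cd couple has the higher E°, so Cd ion is reduced (cathode) and K is oxidized (anode).
E°cell = E°(cathode) − E°(anode) = −0.40 − (−2.92) = +2.52 V.

+2.52 V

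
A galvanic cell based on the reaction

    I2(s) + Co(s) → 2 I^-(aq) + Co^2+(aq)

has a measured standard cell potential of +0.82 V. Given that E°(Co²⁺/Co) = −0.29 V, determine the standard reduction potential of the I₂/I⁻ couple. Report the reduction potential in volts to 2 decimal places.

+0.53 V

In the reaction as written the I₂/I⁻ couple is reduced (cathode) and Co²⁺/Co is oxidized (anode), so E°cell = E°(I₂/I⁻) − E°(Co²⁺/Co).
E°(I₂/I⁻) = E°cell + E°(anode) = +0.82 + (−0.29) = +0.53 V.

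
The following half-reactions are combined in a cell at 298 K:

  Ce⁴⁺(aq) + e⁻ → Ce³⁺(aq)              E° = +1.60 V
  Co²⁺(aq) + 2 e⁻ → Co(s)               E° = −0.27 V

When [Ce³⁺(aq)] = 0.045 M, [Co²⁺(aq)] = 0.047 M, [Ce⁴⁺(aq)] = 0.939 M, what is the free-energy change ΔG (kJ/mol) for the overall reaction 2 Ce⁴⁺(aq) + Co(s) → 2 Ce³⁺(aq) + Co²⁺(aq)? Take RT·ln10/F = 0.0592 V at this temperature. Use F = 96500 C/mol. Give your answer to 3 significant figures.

−384 kJ/mol

The standard cell potential is +1.60 − (−0.27) = +1.87 V, with n = 2 electrons in the balanced equation.
Here Q = ([Ce³⁺(aq)]^2·[Co²⁺(aq)]) / [Ce⁴⁺(aq)]^2 = 0.000108 (log Q = −3.967), giving E = +1.87 − (0.0592/2)·(−3.967) = +1.9874 V.
Finally ΔG = −nFE = −(2)(96500 C/mol)(+1.9874 V) = −384 kJ/mol.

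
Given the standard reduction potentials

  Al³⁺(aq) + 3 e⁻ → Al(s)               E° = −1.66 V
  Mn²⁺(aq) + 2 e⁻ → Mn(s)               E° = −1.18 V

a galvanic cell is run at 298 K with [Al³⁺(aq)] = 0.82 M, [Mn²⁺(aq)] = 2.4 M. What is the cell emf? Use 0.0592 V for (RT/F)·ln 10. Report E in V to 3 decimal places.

+0.493 V

The Mn²⁺/Mn couple has the more positive E°, so it is the cathode; Al³⁺/Al is the anode.
E°cell = E°cat − E°an = −1.18 − (−1.66) = +0.48 V; n = 6.
For the overall reaction 3 Mn²⁺(aq) + 2 Al(s) → 3 Mn(s) + 2 Al³⁺(aq), Q = [Al³⁺(aq)]^2 / [Mn²⁺(aq)]^3 = 0.0486, giving log Q = −1.313.
E = E° − (0.0592/n)·log Q = +0.48 − (0.0592/6)(−1.313) = +0.493 V.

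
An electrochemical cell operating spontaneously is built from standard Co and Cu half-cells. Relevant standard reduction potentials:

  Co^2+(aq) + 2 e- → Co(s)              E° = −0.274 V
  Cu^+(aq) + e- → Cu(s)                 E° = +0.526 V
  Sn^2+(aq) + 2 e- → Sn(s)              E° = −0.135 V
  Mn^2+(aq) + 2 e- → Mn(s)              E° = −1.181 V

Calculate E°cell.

The Cu⁺/Cu couple has the higher E°, so Cu ion is reduced (cathode) and Co is oxidized (anode).
E°cell = E°(cathode) − E°(anode) = +0.526 − (−0.274) = +0.800 V.

+0.800 V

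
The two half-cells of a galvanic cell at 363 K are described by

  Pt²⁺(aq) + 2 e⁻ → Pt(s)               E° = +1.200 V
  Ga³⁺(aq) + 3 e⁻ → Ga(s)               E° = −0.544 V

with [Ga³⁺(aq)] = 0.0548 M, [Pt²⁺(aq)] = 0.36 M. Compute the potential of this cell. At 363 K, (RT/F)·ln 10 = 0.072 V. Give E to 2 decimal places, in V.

The Pt²⁺/Pt couple has the more positive E°, so it is the cathode; Ga³⁺/Ga is the anode.
E°cell = +1.200 − (−0.544) = +1.744 V, with n = 6 electrons transferred.
For the overall reaction 3 Pt²⁺(aq) + 2 Ga(s) → 3 Pt(s) + 2 Ga³⁺(aq), Q = [Ga³⁺(aq)]^2 / [Pt²⁺(aq)]^3 = 0.0644, giving log Q = −1.191.
By the Nernst equation, E = +1.744 − (0.072/6)·(−1.191) = +1.76 V.

+1.76 V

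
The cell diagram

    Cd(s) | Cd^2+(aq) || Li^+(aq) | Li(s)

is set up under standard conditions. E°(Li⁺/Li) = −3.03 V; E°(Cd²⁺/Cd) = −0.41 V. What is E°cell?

−2.62 V

By convention the left-hand electrode in cell notation is the anode (oxidation) and the right-hand electrode is the cathode (reduction).
E°cell = E°(right) − E°(left) = −3.03 − (−0.41) = −2.62 V.
The negative sign shows that, as written, the cell would require an external voltage to drive the reaction.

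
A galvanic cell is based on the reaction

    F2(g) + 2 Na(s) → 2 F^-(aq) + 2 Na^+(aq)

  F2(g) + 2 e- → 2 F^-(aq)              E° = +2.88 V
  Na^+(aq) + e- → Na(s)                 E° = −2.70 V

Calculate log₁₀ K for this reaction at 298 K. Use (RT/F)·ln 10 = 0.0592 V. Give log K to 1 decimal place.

log K = 188.5

The F₂/F⁻ couple is reduced (cathode); E°cell = +2.88 − (−2.70) = +5.58 V with n = 2.
At equilibrium E = 0, so log K = nE°cell / 0.0592 = (2)(+5.58) / 0.0592 = 188.5.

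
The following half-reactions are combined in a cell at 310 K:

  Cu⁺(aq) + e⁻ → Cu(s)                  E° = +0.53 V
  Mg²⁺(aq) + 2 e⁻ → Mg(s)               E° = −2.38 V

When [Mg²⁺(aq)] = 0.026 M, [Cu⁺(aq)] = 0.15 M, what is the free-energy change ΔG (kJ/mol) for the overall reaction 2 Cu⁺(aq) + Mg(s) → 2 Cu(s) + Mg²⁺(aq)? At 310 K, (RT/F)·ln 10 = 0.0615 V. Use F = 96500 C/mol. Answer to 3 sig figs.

−561 kJ/mol

The standard cell potential is +0.53 − (−2.38) = +2.91 V, with n = 2 electrons in the balanced equation.
Here Q = [Mg²⁺(aq)] / [Cu⁺(aq)]^2 = 1.16 (log Q = 0.063), giving E = +2.91 − (0.0615/2)·(0.063) = +2.9081 V.
Finally ΔG = −nFE = −(2)(96500 C/mol)(+2.9081 V) = −561 kJ/mol.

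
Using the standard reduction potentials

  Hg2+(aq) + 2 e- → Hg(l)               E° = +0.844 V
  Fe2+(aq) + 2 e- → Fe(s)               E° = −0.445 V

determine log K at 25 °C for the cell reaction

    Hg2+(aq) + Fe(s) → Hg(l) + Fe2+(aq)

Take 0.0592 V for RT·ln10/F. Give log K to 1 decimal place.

log K = 43.5

The Hg²⁺/Hg couple is reduced (cathode); E°cell = +0.844 − (−0.445) = +1.289 V with n = 2.
At equilibrium E = 0, so log K = nE°cell / 0.0592 = (2)(+1.289) / 0.0592 = 43.5.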